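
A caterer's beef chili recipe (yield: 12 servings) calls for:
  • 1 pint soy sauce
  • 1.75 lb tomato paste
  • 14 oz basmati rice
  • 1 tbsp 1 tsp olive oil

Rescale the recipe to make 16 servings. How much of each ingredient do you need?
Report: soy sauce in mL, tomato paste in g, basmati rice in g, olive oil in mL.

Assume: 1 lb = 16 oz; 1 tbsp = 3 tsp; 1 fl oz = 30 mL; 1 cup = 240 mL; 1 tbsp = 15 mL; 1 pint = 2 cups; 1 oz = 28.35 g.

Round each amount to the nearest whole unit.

soy sauce: 640 mL; tomato paste: 1058 g; basmati rice: 529 g; olive oil: 27 mL

Scaling factor: 16/12 = 4/3.
soy sauce: 1 pint × 4/3 × 2 cup/pint × 240 mL/cup = 640 mL
tomato paste: 1.75 lb × 4/3 × 16 oz/lb × 28.35 g/oz ≈ 1058 g
basmati rice: 14 oz × 4/3 × 28.35 g/oz ≈ 529 g
olive oil: (1 tbsp + 1 tsp = 4/3 tbsp) × 4/3 × 15 mL/tbsp ≈ 27 mL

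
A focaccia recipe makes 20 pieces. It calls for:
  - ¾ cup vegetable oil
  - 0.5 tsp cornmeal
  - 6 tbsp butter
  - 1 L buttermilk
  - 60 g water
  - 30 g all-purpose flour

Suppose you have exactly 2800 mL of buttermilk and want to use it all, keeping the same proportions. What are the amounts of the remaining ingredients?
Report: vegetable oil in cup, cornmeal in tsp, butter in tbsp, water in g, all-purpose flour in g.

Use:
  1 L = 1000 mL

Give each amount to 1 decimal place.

The original recipe has 1000 mL of buttermilk, so the scaling factor is 2800 ÷ 1000 = 14/5 = 2.8.
vegetable oil: 0.75 cup × 14/5 = 2.1 cup
cornmeal: 0.5 tsp × 14/5 = 1.4 tsp
butter: 6 tbsp × 14/5 = 16.8 tbsp
water: 60 g × 14/5 = 168.0 g
all-purpose flour: 30 g × 14/5 = 84.0 g

vegetable oil: 2.1 cup; cornmeal: 1.4 tsp; butter: 16.8 tbsp; water: 168.0 g; all-purpose flour: 84.0 g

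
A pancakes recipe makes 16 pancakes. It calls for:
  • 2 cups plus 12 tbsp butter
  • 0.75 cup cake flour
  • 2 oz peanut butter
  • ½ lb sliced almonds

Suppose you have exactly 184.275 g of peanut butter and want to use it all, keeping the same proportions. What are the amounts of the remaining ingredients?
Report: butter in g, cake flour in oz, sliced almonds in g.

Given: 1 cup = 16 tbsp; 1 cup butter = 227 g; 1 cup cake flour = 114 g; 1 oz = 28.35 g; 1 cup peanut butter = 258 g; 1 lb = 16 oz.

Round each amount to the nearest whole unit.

butter: 2029 g; cake flour: 10 oz; sliced almonds: 737 g

The original recipe has 56.7 g of peanut butter, so the scaling factor is 184.275 ÷ 56.7 = 13/4 = 3.25.
butter: (2 cup + 12 tbsp = 2.75 cup) × 13/4 × 227 g/cup ≈ 2029 g
cake flour: 0.75 cup × 13/4 × 114 g/cup ÷ 28.35 g/oz ≈ 10 oz
sliced almonds: 0.5 lb × 13/4 × 16 oz/lb × 28.35 g/oz ≈ 737 g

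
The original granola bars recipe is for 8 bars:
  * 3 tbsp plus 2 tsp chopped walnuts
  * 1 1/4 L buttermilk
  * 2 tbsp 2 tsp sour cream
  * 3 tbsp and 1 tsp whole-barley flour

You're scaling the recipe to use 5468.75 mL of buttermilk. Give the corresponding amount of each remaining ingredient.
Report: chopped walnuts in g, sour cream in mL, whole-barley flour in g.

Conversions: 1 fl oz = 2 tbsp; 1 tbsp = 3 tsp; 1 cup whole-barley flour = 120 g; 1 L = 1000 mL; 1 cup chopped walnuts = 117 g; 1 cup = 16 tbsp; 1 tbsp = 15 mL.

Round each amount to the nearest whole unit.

chopped walnuts: 117 g; sour cream: 175 mL; whole-barley flour: 109 g

The original recipe has 1250 mL of buttermilk, so the scaling factor is 5468.75 ÷ 1250 = 35/8 = 4.375.
chopped walnuts: (3 tbsp + 2 tsp = 11/3 tbsp) × 35/8 ÷ 16 tbsp/cup × 117 g/cup ≈ 117 g
sour cream: (2 tbsp + 2 tsp = 8/3 tbsp) × 35/8 × 15 mL/tbsp = 175 mL
whole-barley flour: (3 tbsp + 1 tsp = 10/3 tbsp) × 35/8 ÷ 16 tbsp/cup × 120 g/cup ≈ 109 g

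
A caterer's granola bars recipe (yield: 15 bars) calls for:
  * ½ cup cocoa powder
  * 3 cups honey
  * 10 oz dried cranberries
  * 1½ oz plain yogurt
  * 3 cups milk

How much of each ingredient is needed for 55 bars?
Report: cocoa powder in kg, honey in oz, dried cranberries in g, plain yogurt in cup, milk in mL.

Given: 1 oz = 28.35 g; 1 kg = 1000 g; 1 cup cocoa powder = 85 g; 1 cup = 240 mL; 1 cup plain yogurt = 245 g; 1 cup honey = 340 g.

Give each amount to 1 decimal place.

cocoa powder: 0.2 kg; honey: 131.9 oz; dried cranberries: 1039.5 g; plain yogurt: 0.6 cup; milk: 2640.0 mL

Scaling factor: 55/15 = 11/3.
cocoa powder: 0.5 cup × 11/3 × 85 g/cup ÷ 1000 g/kg ≈ 0.2 kg
honey: 3 cup × 11/3 × 340 g/cup ÷ 28.35 g/oz ≈ 131.9 oz
dried cranberries: 10 oz × 11/3 × 28.35 g/oz = 1039.5 g
plain yogurt: 1.5 oz × 11/3 × 28.35 g/oz ÷ 245 g/cup ≈ 0.6 cup
milk: 3 cup × 11/3 × 240 mL/cup = 2640.0 mL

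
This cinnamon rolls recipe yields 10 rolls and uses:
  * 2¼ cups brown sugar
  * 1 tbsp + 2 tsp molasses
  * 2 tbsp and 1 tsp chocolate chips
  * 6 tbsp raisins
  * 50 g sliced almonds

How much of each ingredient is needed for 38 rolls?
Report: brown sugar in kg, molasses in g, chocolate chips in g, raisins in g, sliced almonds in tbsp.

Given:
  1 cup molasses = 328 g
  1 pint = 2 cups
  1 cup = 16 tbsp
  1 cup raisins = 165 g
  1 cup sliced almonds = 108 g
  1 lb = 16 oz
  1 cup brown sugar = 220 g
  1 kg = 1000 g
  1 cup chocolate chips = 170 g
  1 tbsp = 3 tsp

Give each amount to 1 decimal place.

brown sugar: 1.9 kg; molasses: 129.8 g; chocolate chips: 94.2 g; raisins: 235.1 g; sliced almonds: 28.1 tbsp

Scaling factor: 38/10 = 19/5 = 3.8.
brown sugar: 2.25 cup × 19/5 × 220 g/cup ÷ 1000 g/kg ≈ 1.9 kg
molasses: (1 tbsp + 2 tsp = 5/3 tbsp) × 19/5 ÷ 16 tbsp/cup × 328 g/cup ≈ 129.8 g
chocolate chips: (2 tbsp + 1 tsp = 7/3 tbsp) × 19/5 ÷ 16 tbsp/cup × 170 g/cup ≈ 94.2 g
raisins: 6 tbsp × 19/5 ÷ 16 tbsp/cup × 165 g/cup ≈ 235.1 g
sliced almonds: 50 g × 19/5 ÷ 108 g/cup × 16 tbsp/cup ≈ 28.1 tbsp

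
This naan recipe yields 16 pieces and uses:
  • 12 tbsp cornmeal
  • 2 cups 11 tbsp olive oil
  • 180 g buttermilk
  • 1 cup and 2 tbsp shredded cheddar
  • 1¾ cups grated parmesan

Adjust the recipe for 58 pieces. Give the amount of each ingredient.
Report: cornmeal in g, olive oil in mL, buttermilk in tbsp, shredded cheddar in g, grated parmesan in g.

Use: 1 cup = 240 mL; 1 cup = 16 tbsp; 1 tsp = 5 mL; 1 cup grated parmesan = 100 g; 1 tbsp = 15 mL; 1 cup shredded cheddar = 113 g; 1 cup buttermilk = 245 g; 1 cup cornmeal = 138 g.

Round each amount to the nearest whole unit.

cornmeal: 375 g; olive oil: 2338 mL; buttermilk: 43 tbsp; shredded cheddar: 461 g; grated parmesan: 634 g

Scaling factor: 58/16 = 29/8 = 3.625.
cornmeal: 12 tbsp × 29/8 ÷ 16 tbsp/cup × 138 g/cup ≈ 375 g
olive oil: (2 cup + 11 tbsp = 2.6875 cup) × 29/8 × 240 mL/cup ≈ 2338 mL
buttermilk: 180 g × 29/8 ÷ 245 g/cup × 16 tbsp/cup ≈ 43 tbsp
shredded cheddar: (1 cup + 2 tbsp = 1.125 cup) × 29/8 × 113 g/cup ≈ 461 g
grated parmesan: 1.75 cup × 29/8 × 100 g/cup ≈ 634 g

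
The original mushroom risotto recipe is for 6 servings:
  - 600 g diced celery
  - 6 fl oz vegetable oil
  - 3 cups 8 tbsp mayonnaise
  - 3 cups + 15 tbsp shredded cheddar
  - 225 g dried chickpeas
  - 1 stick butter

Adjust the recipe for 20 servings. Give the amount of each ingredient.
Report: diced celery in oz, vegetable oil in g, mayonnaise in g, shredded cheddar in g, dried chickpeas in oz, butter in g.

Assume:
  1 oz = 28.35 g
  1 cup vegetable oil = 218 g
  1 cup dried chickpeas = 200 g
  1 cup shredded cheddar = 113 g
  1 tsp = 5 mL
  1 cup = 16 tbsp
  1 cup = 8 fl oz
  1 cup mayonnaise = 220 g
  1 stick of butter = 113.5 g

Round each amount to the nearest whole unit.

Scaling factor: 20/6 = 10/3.
diced celery: 600 g × 10/3 ÷ 28.35 g/oz ≈ 71 oz
vegetable oil: 6 fl oz × 10/3 ÷ 8 fl oz/cup × 218 g/cup = 545 g
mayonnaise: (3 cup + 8 tbsp = 3.5 cup) × 10/3 × 220 g/cup ≈ 2567 g
shredded cheddar: (3 cup + 15 tbsp = 3.9375 cup) × 10/3 × 113 g/cup ≈ 1483 g
dried chickpeas: 225 g × 10/3 ÷ 28.35 g/oz ≈ 26 oz
butter: 1 stick × 10/3 × 113.5 g/stick ≈ 378 g

diced celery: 71 oz; vegetable oil: 545 g; mayonnaise: 2567 g; shredded cheddar: 1483 g; dried chickpeas: 26 oz; butter: 378 g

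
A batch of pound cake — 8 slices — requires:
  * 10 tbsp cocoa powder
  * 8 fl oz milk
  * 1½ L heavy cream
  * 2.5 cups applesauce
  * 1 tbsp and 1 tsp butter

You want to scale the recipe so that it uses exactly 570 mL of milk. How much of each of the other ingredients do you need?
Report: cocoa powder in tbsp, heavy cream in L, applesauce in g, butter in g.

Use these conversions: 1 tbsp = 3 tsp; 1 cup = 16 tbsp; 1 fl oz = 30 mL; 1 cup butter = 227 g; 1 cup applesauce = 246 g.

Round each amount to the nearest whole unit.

The original recipe has 240 mL of milk, so the scaling factor is 570 ÷ 240 = 19/8 = 2.375.
cocoa powder: 10 tbsp × 19/8 ≈ 24 tbsp
heavy cream: 1.5 L × 19/8 ≈ 4 L
applesauce: 2.5 cup × 19/8 × 246 g/cup ≈ 1461 g
butter: (1 tbsp + 1 tsp = 4/3 tbsp) × 19/8 ÷ 16 tbsp/cup × 227 g/cup ≈ 45 g

cocoa powder: 24 tbsp; heavy cream: 4 L; applesauce: 1461 g; butter: 45 g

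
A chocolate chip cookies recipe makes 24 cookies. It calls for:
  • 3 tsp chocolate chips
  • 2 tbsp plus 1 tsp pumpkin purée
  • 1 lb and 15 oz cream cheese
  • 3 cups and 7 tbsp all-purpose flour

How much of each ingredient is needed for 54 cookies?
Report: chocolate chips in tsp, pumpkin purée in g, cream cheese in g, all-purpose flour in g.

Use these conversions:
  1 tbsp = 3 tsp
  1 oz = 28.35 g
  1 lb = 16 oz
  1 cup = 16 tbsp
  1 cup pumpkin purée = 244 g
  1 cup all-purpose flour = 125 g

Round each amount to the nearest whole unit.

chocolate chips: 7 tsp; pumpkin purée: 80 g; cream cheese: 1977 g; all-purpose flour: 967 g

Scaling factor: 54/24 = 9/4 = 2.25.
chocolate chips: 3 tsp × 9/4 ≈ 7 tsp
pumpkin purée: (2 tbsp + 1 tsp = 7/3 tbsp) × 9/4 ÷ 16 tbsp/cup × 244 g/cup ≈ 80 g
cream cheese: (1 lb + 15 oz = 1.9375 lb) × 9/4 × 16 oz/lb × 28.35 g/oz ≈ 1977 g
all-purpose flour: (3 cup + 7 tbsp = 3.4375 cup) × 9/4 × 125 g/cup ≈ 967 g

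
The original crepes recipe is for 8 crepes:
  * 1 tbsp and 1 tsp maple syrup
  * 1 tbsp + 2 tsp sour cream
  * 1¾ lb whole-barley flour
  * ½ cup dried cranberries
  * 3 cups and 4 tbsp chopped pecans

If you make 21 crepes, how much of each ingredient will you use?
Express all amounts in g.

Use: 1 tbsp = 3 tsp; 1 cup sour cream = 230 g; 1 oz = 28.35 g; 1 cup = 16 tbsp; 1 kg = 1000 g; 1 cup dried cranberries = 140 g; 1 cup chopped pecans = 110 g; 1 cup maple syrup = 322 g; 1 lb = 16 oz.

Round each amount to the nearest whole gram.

Scaling factor: 21/8 = 2.625.
maple syrup: (1 tbsp + 1 tsp = 4/3 tbsp) × 21/8 ÷ 16 tbsp/cup × 322 g/cup ≈ 70 g
sour cream: (1 tbsp + 2 tsp = 5/3 tbsp) × 21/8 ÷ 16 tbsp/cup × 230 g/cup ≈ 63 g
whole-barley flour: 1.75 lb × 21/8 × 16 oz/lb × 28.35 g/oz ≈ 2084 g
dried cranberries: 0.5 cup × 21/8 × 140 g/cup ≈ 184 g
chopped pecans: (3 cup + 4 tbsp = 3.25 cup) × 21/8 × 110 g/cup ≈ 938 g

maple syrup: 70 g; sour cream: 63 g; whole-barley flour: 2084 g; dried cranberries: 184 g; chopped pecans: 938 g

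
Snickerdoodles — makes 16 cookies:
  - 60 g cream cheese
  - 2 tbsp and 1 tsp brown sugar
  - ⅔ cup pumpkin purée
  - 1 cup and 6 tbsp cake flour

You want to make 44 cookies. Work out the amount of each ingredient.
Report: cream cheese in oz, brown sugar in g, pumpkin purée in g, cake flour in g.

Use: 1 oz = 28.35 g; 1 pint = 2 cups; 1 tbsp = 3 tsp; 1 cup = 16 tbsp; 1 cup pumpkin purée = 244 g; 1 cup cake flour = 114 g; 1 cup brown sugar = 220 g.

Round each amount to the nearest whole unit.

Scaling factor: 44/16 = 11/4 = 2.75.
cream cheese: 60 g × 11/4 ÷ 28.35 g/oz ≈ 6 oz
brown sugar: (2 tbsp + 1 tsp = 7/3 tbsp) × 11/4 ÷ 16 tbsp/cup × 220 g/cup ≈ 88 g
pumpkin purée: 2/3 cup × 11/4 × 244 g/cup ≈ 447 g
cake flour: (1 cup + 6 tbsp = 1.375 cup) × 11/4 × 114 g/cup ≈ 431 g

cream cheese: 6 oz; brown sugar: 88 g; pumpkin purée: 447 g; cake flour: 431 g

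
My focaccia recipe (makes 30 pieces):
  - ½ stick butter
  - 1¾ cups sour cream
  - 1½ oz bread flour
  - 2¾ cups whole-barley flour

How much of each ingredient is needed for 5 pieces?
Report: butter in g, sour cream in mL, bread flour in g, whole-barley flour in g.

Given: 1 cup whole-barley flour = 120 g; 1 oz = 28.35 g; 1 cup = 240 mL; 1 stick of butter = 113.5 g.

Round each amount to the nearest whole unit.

butter: 9 g; sour cream: 70 mL; bread flour: 7 g; whole-barley flour: 55 g

Scaling factor: 5/30 = 1/6.
butter: 0.5 stick × 1/6 × 113.5 g/stick ≈ 9 g
sour cream: 1.75 cup × 1/6 × 240 mL/cup = 70 mL
bread flour: 1.5 oz × 1/6 × 28.35 g/oz ≈ 7 g
whole-barley flour: 2.75 cup × 1/6 × 120 g/cup = 55 g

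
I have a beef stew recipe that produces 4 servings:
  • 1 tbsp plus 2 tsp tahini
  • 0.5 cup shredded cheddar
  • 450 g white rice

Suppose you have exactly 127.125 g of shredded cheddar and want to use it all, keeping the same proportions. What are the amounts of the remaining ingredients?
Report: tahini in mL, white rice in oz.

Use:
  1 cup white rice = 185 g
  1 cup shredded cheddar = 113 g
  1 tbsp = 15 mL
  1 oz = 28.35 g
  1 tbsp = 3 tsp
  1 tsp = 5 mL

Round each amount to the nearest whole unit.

tahini: 56 mL; white rice: 36 oz

The original recipe has 56.5 g of shredded cheddar, so the scaling factor is 127.125 ÷ 56.5 = 9/4 = 2.25.
tahini: (1 tbsp + 2 tsp = 5/3 tbsp) × 9/4 × 15 mL/tbsp ≈ 56 mL
white rice: 450 g × 9/4 ÷ 28.35 g/oz ≈ 36 oz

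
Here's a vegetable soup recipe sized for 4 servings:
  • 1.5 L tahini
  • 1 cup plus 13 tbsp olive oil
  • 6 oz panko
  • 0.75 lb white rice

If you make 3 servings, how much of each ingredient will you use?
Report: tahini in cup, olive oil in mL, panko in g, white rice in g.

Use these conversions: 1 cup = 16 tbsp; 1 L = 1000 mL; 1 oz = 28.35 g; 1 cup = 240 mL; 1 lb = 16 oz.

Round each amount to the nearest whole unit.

Scaling factor: 3/4 = 0.75.
tahini: 1.5 L × 3/4 × 1000 mL/L ÷ 240 mL/cup ≈ 5 cup
olive oil: (1 cup + 13 tbsp = 1.8125 cup) × 3/4 × 240 mL/cup ≈ 326 mL
panko: 6 oz × 3/4 × 28.35 g/oz ≈ 128 g
white rice: 0.75 lb × 3/4 × 16 oz/lb × 28.35 g/oz ≈ 255 g

tahini: 5 cup; olive oil: 326 mL; panko: 128 g; white rice: 255 g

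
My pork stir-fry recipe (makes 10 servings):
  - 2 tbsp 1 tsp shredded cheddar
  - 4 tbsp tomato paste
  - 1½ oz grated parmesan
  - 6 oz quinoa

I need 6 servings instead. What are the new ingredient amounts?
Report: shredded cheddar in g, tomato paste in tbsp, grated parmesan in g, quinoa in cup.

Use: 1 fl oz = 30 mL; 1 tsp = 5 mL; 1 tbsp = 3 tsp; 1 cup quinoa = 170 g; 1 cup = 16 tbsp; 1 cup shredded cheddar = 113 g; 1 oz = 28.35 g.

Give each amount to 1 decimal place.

Scaling factor: 6/10 = 3/5 = 0.6.
shredded cheddar: (2 tbsp + 1 tsp = 7/3 tbsp) × 3/5 ÷ 16 tbsp/cup × 113 g/cup ≈ 9.9 g
tomato paste: 4 tbsp × 3/5 = 2.4 tbsp
grated parmesan: 1.5 oz × 3/5 × 28.35 g/oz ≈ 25.5 g
quinoa: 6 oz × 3/5 × 28.35 g/oz ÷ 170 g/cup ≈ 0.6 cup

shredded cheddar: 9.9 g; tomato paste: 2.4 tbsp; grated parmesan: 25.5 g; quinoa: 0.6 cup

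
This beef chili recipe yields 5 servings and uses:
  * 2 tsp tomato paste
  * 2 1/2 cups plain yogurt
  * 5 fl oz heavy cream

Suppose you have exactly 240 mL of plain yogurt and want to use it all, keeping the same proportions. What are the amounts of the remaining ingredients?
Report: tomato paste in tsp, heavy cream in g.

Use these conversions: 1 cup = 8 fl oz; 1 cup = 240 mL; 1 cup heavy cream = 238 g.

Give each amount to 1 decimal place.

tomato paste: 0.8 tsp; heavy cream: 59.5 g

The original recipe has 600 mL of plain yogurt, so the scaling factor is 240 ÷ 600 = 2/5 = 0.4.
tomato paste: 2 tsp × 2/5 = 0.8 tsp
heavy cream: 5 fl oz × 2/5 ÷ 8 fl oz/cup × 238 g/cup = 59.5 g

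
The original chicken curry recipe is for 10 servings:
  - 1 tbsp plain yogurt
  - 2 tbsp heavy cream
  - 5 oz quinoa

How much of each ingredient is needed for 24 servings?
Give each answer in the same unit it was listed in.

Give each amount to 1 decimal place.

Scaling factor: 24/10 = 12/5 = 2.4.
plain yogurt: 1 tbsp × 12/5 = 2.4 tbsp
heavy cream: 2 tbsp × 12/5 = 4.8 tbsp
quinoa: 5 oz × 12/5 = 12.0 oz

plain yogurt: 2.4 tbsp; heavy cream: 4.8 tbsp; quinoa: 12.0 oz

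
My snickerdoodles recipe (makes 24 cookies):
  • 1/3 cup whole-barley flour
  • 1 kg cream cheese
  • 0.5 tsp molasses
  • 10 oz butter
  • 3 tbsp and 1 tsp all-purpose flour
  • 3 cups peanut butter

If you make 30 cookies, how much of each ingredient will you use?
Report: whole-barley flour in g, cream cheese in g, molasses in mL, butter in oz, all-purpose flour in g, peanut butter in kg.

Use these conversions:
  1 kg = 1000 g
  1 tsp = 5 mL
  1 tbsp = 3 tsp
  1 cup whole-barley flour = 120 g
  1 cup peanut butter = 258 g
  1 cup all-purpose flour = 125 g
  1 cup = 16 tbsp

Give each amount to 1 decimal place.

whole-barley flour: 50.0 g; cream cheese: 1250.0 g; molasses: 3.1 mL; butter: 12.5 oz; all-purpose flour: 32.6 g; peanut butter: 1.0 kg

Scaling factor: 30/24 = 5/4 = 1.25.
whole-barley flour: 1/3 cup × 5/4 × 120 g/cup = 50.0 g
cream cheese: 1 kg × 5/4 × 1000 g/kg = 1250.0 g
molasses: 0.5 tsp × 5/4 × 5 mL/tsp ≈ 3.1 mL
butter: 10 oz × 5/4 = 12.5 oz
all-purpose flour: (3 tbsp + 1 tsp = 10/3 tbsp) × 5/4 ÷ 16 tbsp/cup × 125 g/cup ≈ 32.6 g
peanut butter: 3 cup × 5/4 × 258 g/cup ÷ 1000 g/kg ≈ 1.0 kg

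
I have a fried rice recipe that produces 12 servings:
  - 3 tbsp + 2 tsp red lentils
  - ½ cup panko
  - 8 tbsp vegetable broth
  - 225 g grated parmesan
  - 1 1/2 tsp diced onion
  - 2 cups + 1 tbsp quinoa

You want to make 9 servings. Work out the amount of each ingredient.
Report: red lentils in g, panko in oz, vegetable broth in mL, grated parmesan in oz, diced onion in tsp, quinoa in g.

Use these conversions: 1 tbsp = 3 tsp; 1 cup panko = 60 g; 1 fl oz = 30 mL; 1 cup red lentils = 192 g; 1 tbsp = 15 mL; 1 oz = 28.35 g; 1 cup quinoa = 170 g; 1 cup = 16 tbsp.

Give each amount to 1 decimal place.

red lentils: 33.0 g; panko: 0.8 oz; vegetable broth: 90.0 mL; grated parmesan: 6.0 oz; diced onion: 1.1 tsp; quinoa: 263.0 g

Scaling factor: 9/12 = 3/4 = 0.75.
red lentils: (3 tbsp + 2 tsp = 11/3 tbsp) × 3/4 ÷ 16 tbsp/cup × 192 g/cup = 33.0 g
panko: 0.5 cup × 3/4 × 60 g/cup ÷ 28.35 g/oz ≈ 0.8 oz
vegetable broth: 8 tbsp × 3/4 × 15 mL/tbsp = 90.0 mL
grated parmesan: 225 g × 3/4 ÷ 28.35 g/oz ≈ 6.0 oz
diced onion: 1.5 tsp × 3/4 ≈ 1.1 tsp
quinoa: (2 cup + 1 tbsp = 2.0625 cup) × 3/4 × 170 g/cup ≈ 263.0 g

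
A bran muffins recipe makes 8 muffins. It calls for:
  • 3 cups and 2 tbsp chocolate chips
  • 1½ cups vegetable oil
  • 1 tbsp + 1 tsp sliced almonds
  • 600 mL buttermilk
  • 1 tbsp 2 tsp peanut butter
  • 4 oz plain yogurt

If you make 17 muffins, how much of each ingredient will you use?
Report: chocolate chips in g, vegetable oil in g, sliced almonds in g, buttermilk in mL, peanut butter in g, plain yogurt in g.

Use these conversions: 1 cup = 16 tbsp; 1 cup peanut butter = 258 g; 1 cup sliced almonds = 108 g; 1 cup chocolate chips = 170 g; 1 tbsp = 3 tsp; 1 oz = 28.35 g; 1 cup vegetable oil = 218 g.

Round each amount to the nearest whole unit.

chocolate chips: 1129 g; vegetable oil: 695 g; sliced almonds: 19 g; buttermilk: 1275 mL; peanut butter: 57 g; plain yogurt: 241 g

Scaling factor: 17/8 = 2.125.
chocolate chips: (3 cup + 2 tbsp = 3.125 cup) × 17/8 × 170 g/cup ≈ 1129 g
vegetable oil: 1.5 cup × 17/8 × 218 g/cup ≈ 695 g
sliced almonds: (1 tbsp + 1 tsp = 4/3 tbsp) × 17/8 ÷ 16 tbsp/cup × 108 g/cup ≈ 19 g
buttermilk: 600 mL × 17/8 = 1275 mL
peanut butter: (1 tbsp + 2 tsp = 5/3 tbsp) × 17/8 ÷ 16 tbsp/cup × 258 g/cup ≈ 57 g
plain yogurt: 4 oz × 17/8 × 28.35 g/oz ≈ 241 g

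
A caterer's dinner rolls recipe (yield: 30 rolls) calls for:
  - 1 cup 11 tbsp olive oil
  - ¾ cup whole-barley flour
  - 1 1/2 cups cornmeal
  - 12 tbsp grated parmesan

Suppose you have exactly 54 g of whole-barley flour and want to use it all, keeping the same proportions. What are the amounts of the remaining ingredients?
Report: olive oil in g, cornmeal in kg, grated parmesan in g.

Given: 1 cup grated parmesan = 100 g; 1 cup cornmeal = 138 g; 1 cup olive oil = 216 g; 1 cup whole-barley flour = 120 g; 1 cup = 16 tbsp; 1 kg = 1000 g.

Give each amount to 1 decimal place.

The original recipe has 90 g of whole-barley flour, so the scaling factor is 54 ÷ 90 = 3/5 = 0.6.
olive oil: (1 cup + 11 tbsp = 1.6875 cup) × 3/5 × 216 g/cup = 218.7 g
cornmeal: 1.5 cup × 3/5 × 138 g/cup ÷ 1000 g/kg ≈ 0.1 kg
grated parmesan: 12 tbsp × 3/5 ÷ 16 tbsp/cup × 100 g/cup = 45.0 g

olive oil: 218.7 g; cornmeal: 0.1 kg; grated parmesan: 45.0 g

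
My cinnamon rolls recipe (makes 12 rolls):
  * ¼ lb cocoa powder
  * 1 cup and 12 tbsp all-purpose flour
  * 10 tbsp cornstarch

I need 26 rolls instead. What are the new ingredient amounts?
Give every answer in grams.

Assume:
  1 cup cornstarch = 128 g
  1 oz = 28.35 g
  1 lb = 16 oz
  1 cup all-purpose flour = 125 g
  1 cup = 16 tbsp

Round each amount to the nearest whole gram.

Scaling factor: 26/12 = 13/6.
cocoa powder: 0.25 lb × 13/6 × 16 oz/lb × 28.35 g/oz ≈ 246 g
all-purpose flour: (1 cup + 12 tbsp = 1.75 cup) × 13/6 × 125 g/cup ≈ 474 g
cornstarch: 10 tbsp × 13/6 ÷ 16 tbsp/cup × 128 g/cup ≈ 173 g

cocoa powder: 246 g; all-purpose flour: 474 g; cornstarch: 173 g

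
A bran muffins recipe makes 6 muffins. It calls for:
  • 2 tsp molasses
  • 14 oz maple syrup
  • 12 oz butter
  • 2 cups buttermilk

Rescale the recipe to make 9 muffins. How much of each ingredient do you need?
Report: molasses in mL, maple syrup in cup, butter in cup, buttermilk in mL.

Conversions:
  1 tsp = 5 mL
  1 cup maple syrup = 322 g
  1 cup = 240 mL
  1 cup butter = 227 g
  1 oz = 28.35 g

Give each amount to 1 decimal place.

molasses: 15.0 mL; maple syrup: 1.8 cup; butter: 2.2 cup; buttermilk: 720.0 mL

Scaling factor: 9/6 = 3/2 = 1.5.
molasses: 2 tsp × 3/2 × 5 mL/tsp = 15.0 mL
maple syrup: 14 oz × 3/2 × 28.35 g/oz ÷ 322 g/cup ≈ 1.8 cup
butter: 12 oz × 3/2 × 28.35 g/oz ÷ 227 g/cup ≈ 2.2 cup
buttermilk: 2 cup × 3/2 × 240 mL/cup = 720.0 mL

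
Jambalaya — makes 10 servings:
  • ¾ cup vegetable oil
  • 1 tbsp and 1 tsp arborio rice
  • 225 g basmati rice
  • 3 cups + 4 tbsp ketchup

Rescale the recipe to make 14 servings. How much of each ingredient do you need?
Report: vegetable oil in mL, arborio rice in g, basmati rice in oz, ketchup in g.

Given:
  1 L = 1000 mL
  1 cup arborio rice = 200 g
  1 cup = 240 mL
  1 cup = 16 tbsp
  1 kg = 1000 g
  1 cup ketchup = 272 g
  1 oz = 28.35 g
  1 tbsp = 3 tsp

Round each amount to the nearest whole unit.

Scaling factor: 14/10 = 7/5 = 1.4.
vegetable oil: 0.75 cup × 7/5 × 240 mL/cup = 252 mL
arborio rice: (1 tbsp + 1 tsp = 4/3 tbsp) × 7/5 ÷ 16 tbsp/cup × 200 g/cup ≈ 23 g
basmati rice: 225 g × 7/5 ÷ 28.35 g/oz ≈ 11 oz
ketchup: (3 cup + 4 tbsp = 3.25 cup) × 7/5 × 272 g/cup ≈ 1238 g

vegetable oil: 252 mL; arborio rice: 23 g; basmati rice: 11 oz; ketchup: 1238 g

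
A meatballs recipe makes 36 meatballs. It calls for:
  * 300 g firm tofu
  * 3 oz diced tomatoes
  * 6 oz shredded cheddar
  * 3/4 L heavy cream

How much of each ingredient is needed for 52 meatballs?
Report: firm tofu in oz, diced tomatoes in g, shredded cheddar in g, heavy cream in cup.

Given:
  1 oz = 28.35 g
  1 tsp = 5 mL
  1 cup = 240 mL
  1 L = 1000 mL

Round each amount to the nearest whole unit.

Scaling factor: 52/36 = 13/9.
firm tofu: 300 g × 13/9 ÷ 28.35 g/oz ≈ 15 oz
diced tomatoes: 3 oz × 13/9 × 28.35 g/oz ≈ 123 g
shredded cheddar: 6 oz × 13/9 × 28.35 g/oz ≈ 246 g
heavy cream: 0.75 L × 13/9 × 1000 mL/L ÷ 240 mL/cup ≈ 5 cup

firm tofu: 15 oz; diced tomatoes: 123 g; shredded cheddar: 246 g; heavy cream: 5 cup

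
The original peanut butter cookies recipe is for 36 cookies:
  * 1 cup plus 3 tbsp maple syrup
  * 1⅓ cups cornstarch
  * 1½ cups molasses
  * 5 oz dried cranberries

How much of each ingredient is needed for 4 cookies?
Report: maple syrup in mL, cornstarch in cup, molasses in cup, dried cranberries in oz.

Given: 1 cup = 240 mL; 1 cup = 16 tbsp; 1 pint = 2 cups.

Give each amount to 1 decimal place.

maple syrup: 31.7 mL; cornstarch: 0.1 cup; molasses: 0.2 cup; dried cranberries: 0.6 oz

Scaling factor: 4/36 = 1/9.
maple syrup: (1 cup + 3 tbsp = 1.1875 cup) × 1/9 × 240 mL/cup ≈ 31.7 mL
cornstarch: 4/3 cup × 1/9 ≈ 0.1 cup
molasses: 1.5 cup × 1/9 ≈ 0.2 cup
dried cranberries: 5 oz × 1/9 ≈ 0.6 oz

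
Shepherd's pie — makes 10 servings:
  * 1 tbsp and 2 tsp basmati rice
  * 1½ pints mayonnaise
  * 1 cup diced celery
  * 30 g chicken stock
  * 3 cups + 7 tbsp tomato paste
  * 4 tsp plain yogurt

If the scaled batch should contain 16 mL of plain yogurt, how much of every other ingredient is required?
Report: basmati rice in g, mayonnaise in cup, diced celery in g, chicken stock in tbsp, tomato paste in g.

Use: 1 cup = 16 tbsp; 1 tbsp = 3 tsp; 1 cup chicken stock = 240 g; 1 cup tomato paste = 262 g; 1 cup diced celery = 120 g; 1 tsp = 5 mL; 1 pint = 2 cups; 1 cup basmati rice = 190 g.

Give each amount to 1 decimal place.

basmati rice: 15.8 g; mayonnaise: 2.4 cup; diced celery: 96.0 g; chicken stock: 1.6 tbsp; tomato paste: 720.5 g

The original recipe has 20 mL of plain yogurt, so the scaling factor is 16 ÷ 20 = 4/5 = 0.8.
basmati rice: (1 tbsp + 2 tsp = 5/3 tbsp) × 4/5 ÷ 16 tbsp/cup × 190 g/cup ≈ 15.8 g
mayonnaise: 1.5 pint × 4/5 × 2 cup/pint = 2.4 cup
diced celery: 1 cup × 4/5 × 120 g/cup = 96.0 g
chicken stock: 30 g × 4/5 ÷ 240 g/cup × 16 tbsp/cup = 1.6 tbsp
tomato paste: (3 cup + 7 tbsp = 3.4375 cup) × 4/5 × 262 g/cup = 720.5 g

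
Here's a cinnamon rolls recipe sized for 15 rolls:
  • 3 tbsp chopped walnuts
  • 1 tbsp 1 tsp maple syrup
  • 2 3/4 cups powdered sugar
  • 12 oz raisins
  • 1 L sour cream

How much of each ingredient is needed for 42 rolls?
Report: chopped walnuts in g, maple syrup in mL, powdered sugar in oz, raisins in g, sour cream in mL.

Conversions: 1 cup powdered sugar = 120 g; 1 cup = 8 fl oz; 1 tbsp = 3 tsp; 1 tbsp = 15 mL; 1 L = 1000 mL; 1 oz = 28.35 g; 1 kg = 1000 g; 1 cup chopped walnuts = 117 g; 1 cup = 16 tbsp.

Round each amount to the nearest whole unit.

chopped walnuts: 61 g; maple syrup: 56 mL; powdered sugar: 33 oz; raisins: 953 g; sour cream: 2800 mL

Scaling factor: 42/15 = 14/5 = 2.8.
chopped walnuts: 3 tbsp × 14/5 ÷ 16 tbsp/cup × 117 g/cup ≈ 61 g
maple syrup: (1 tbsp + 1 tsp = 4/3 tbsp) × 14/5 × 15 mL/tbsp = 56 mL
powdered sugar: 2.75 cup × 14/5 × 120 g/cup ÷ 28.35 g/oz ≈ 33 oz
raisins: 12 oz × 14/5 × 28.35 g/oz ≈ 953 g
sour cream: 1 L × 14/5 × 1000 mL/L = 2800 mL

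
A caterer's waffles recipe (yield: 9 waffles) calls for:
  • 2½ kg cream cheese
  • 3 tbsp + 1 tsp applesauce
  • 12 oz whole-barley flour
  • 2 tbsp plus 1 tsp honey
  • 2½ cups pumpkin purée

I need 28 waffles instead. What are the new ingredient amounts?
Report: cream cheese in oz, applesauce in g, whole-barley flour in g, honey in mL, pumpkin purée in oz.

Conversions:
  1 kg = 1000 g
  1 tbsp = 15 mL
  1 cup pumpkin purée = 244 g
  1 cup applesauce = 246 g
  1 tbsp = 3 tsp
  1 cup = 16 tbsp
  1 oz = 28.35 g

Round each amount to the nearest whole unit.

cream cheese: 274 oz; applesauce: 159 g; whole-barley flour: 1058 g; honey: 109 mL; pumpkin purée: 67 oz

Scaling factor: 28/9.
cream cheese: 2.5 kg × 28/9 × 1000 g/kg ÷ 28.35 g/oz ≈ 274 oz
applesauce: (3 tbsp + 1 tsp = 10/3 tbsp) × 28/9 ÷ 16 tbsp/cup × 246 g/cup ≈ 159 g
whole-barley flour: 12 oz × 28/9 × 28.35 g/oz ≈ 1058 g
honey: (2 tbsp + 1 tsp = 7/3 tbsp) × 28/9 × 15 mL/tbsp ≈ 109 mL
pumpkin purée: 2.5 cup × 28/9 × 244 g/cup ÷ 28.35 g/oz ≈ 67 oz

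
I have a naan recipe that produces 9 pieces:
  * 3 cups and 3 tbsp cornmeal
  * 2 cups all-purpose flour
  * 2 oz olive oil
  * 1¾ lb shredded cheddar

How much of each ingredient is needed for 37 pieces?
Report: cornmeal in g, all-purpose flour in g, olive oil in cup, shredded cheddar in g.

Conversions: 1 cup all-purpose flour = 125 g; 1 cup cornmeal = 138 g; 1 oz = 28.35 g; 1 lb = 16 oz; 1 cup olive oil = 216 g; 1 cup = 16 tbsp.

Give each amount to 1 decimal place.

cornmeal: 1808.4 g; all-purpose flour: 1027.8 g; olive oil: 1.1 cup; shredded cheddar: 3263.4 g

Scaling factor: 37/9.
cornmeal: (3 cup + 3 tbsp = 3.1875 cup) × 37/9 × 138 g/cup ≈ 1808.4 g
all-purpose flour: 2 cup × 37/9 × 125 g/cup ≈ 1027.8 g
olive oil: 2 oz × 37/9 × 28.35 g/oz ÷ 216 g/cup ≈ 1.1 cup
shredded cheddar: 1.75 lb × 37/9 × 16 oz/lb × 28.35 g/oz = 3263.4 g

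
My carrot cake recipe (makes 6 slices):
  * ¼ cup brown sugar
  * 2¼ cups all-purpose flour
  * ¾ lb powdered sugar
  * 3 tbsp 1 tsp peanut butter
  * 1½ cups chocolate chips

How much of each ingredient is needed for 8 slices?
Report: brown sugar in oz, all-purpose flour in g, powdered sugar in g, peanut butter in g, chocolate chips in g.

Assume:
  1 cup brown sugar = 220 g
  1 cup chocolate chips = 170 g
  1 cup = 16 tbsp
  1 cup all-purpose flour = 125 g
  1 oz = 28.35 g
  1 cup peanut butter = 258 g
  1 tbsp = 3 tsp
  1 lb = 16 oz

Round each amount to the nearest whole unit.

Scaling factor: 8/6 = 4/3.
brown sugar: 0.25 cup × 4/3 × 220 g/cup ÷ 28.35 g/oz ≈ 3 oz
all-purpose flour: 2.25 cup × 4/3 × 125 g/cup = 375 g
powdered sugar: 0.75 lb × 4/3 × 16 oz/lb × 28.35 g/oz ≈ 454 g
peanut butter: (3 tbsp + 1 tsp = 10/3 tbsp) × 4/3 ÷ 16 tbsp/cup × 258 g/cup ≈ 72 g
chocolate chips: 1.5 cup × 4/3 × 170 g/cup = 340 g

brown sugar: 3 oz; all-purpose flour: 375 g; powdered sugar: 454 g; peanut butter: 72 g; chocolate chips: 340 g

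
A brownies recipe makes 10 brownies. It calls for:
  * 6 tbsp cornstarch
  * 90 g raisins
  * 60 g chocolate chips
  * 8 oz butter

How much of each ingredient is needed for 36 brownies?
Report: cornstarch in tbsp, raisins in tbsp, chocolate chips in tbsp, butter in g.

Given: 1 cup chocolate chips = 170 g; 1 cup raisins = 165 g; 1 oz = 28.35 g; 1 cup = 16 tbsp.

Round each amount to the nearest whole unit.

cornstarch: 22 tbsp; raisins: 31 tbsp; chocolate chips: 20 tbsp; butter: 816 g

Scaling factor: 36/10 = 18/5 = 3.6.
cornstarch: 6 tbsp × 18/5 ≈ 22 tbsp
raisins: 90 g × 18/5 ÷ 165 g/cup × 16 tbsp/cup ≈ 31 tbsp
chocolate chips: 60 g × 18/5 ÷ 170 g/cup × 16 tbsp/cup ≈ 20 tbsp
butter: 8 oz × 18/5 × 28.35 g/oz ≈ 816 g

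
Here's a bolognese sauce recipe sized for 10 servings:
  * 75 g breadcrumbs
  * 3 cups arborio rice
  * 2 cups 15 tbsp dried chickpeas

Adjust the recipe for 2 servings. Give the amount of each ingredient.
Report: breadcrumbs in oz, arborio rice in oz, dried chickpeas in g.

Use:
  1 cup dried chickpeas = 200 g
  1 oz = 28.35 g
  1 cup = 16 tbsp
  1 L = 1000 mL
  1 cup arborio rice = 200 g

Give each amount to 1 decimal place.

Scaling factor: 2/10 = 1/5 = 0.2.
breadcrumbs: 75 g × 1/5 ÷ 28.35 g/oz ≈ 0.5 oz
arborio rice: 3 cup × 1/5 × 200 g/cup ÷ 28.35 g/oz ≈ 4.2 oz
dried chickpeas: (2 cup + 15 tbsp = 2.9375 cup) × 1/5 × 200 g/cup = 117.5 g

breadcrumbs: 0.5 oz; arborio rice: 4.2 oz; dried chickpeas: 117.5 g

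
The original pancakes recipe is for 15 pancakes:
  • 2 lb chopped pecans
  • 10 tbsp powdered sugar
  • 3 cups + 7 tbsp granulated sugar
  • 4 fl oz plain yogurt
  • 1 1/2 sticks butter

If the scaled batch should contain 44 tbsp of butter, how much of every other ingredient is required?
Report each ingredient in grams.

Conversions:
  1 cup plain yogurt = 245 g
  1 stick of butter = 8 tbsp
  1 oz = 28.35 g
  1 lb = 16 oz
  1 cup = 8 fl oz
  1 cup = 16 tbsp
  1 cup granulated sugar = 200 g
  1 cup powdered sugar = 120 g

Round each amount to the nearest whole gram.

The original recipe has 12 tbsp of butter, so the scaling factor is 44 ÷ 12 = 11/3.
chopped pecans: 2 lb × 11/3 × 16 oz/lb × 28.35 g/oz ≈ 3326 g
powdered sugar: 10 tbsp × 11/3 ÷ 16 tbsp/cup × 120 g/cup = 275 g
granulated sugar: (3 cup + 7 tbsp = 3.4375 cup) × 11/3 × 200 g/cup ≈ 2521 g
plain yogurt: 4 fl oz × 11/3 ÷ 8 fl oz/cup × 245 g/cup ≈ 449 g

chopped pecans: 3326 g; powdered sugar: 275 g; granulated sugar: 2521 g; plain yogurt: 449 g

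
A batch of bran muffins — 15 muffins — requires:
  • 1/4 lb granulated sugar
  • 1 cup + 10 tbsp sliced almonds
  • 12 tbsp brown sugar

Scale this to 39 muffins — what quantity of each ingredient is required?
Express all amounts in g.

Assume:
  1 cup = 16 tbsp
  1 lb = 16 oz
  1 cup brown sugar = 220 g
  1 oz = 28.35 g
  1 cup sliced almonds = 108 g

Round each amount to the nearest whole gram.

granulated sugar: 295 g; sliced almonds: 456 g; brown sugar: 429 g

Scaling factor: 39/15 = 13/5 = 2.6.
granulated sugar: 0.25 lb × 13/5 × 16 oz/lb × 28.35 g/oz ≈ 295 g
sliced almonds: (1 cup + 10 tbsp = 1.625 cup) × 13/5 × 108 g/cup ≈ 456 g
brown sugar: 12 tbsp × 13/5 ÷ 16 tbsp/cup × 220 g/cup = 429 g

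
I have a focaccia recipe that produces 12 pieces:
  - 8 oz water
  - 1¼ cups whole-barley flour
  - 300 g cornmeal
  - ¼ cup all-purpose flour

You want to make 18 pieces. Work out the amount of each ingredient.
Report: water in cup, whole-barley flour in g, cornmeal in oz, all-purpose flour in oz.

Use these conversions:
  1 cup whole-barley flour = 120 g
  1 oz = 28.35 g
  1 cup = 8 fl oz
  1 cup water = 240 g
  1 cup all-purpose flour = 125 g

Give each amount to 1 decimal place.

water: 1.4 cup; whole-barley flour: 225.0 g; cornmeal: 15.9 oz; all-purpose flour: 1.7 oz

Scaling factor: 18/12 = 3/2 = 1.5.
water: 8 oz × 3/2 × 28.35 g/oz ÷ 240 g/cup ≈ 1.4 cup
whole-barley flour: 1.25 cup × 3/2 × 120 g/cup = 225.0 g
cornmeal: 300 g × 3/2 ÷ 28.35 g/oz ≈ 15.9 oz
all-purpose flour: 0.25 cup × 3/2 × 125 g/cup ÷ 28.35 g/oz ≈ 1.7 oz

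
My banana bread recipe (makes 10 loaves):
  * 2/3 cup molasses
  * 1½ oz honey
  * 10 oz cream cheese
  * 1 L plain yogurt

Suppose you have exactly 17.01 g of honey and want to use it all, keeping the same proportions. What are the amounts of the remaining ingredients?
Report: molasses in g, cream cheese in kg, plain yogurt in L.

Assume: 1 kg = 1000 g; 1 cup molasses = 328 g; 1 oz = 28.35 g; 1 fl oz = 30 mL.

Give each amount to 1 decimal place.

molasses: 87.5 g; cream cheese: 0.1 kg; plain yogurt: 0.4 L

The original recipe has 42.525 g of honey, so the scaling factor is 17.01 ÷ 42.525 = 2/5 = 0.4.
molasses: 2/3 cup × 2/5 × 328 g/cup ≈ 87.5 g
cream cheese: 10 oz × 2/5 × 28.35 g/oz ÷ 1000 g/kg ≈ 0.1 kg
plain yogurt: 1 L × 2/5 = 0.4 L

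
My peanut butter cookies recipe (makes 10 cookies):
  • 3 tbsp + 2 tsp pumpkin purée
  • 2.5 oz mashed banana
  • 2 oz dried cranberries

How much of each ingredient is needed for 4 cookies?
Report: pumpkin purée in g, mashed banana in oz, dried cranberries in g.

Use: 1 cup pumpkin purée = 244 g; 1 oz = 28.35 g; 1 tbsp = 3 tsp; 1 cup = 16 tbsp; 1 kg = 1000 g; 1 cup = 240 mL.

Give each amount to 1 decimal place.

pumpkin purée: 22.4 g; mashed banana: 1.0 oz; dried cranberries: 22.7 g

Scaling factor: 4/10 = 2/5 = 0.4.
pumpkin purée: (3 tbsp + 2 tsp = 11/3 tbsp) × 2/5 ÷ 16 tbsp/cup × 244 g/cup ≈ 22.4 g
mashed banana: 2.5 oz × 2/5 = 1.0 oz
dried cranberries: 2 oz × 2/5 × 28.35 g/oz ≈ 22.7 g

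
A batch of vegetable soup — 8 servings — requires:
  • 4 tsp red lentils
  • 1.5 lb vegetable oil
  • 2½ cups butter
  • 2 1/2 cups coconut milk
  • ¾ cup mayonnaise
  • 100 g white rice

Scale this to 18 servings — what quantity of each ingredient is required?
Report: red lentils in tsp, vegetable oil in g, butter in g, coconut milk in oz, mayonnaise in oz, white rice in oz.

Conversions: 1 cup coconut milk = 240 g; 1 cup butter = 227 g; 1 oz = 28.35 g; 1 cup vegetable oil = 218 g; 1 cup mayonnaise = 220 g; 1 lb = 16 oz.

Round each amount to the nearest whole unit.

Scaling factor: 18/8 = 9/4 = 2.25.
red lentils: 4 tsp × 9/4 = 9 tsp
vegetable oil: 1.5 lb × 9/4 × 16 oz/lb × 28.35 g/oz ≈ 1531 g
butter: 2.5 cup × 9/4 × 227 g/cup ≈ 1277 g
coconut milk: 2.5 cup × 9/4 × 240 g/cup ÷ 28.35 g/oz ≈ 48 oz
mayonnaise: 0.75 cup × 9/4 × 220 g/cup ÷ 28.35 g/oz ≈ 13 oz
white rice: 100 g × 9/4 ÷ 28.35 g/oz ≈ 8 oz

red lentils: 9 tsp; vegetable oil: 1531 g; butter: 1277 g; coconut milk: 48 oz; mayonnaise: 13 oz; white rice: 8 oz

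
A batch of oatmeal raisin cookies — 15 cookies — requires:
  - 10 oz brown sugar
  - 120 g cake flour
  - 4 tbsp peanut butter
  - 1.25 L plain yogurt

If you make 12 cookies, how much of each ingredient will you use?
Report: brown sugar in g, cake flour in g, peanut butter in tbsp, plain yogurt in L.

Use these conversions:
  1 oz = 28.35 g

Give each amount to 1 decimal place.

brown sugar: 226.8 g; cake flour: 96.0 g; peanut butter: 3.2 tbsp; plain yogurt: 1.0 L

Scaling factor: 12/15 = 4/5 = 0.8.
brown sugar: 10 oz × 4/5 × 28.35 g/oz = 226.8 g
cake flour: 120 g × 4/5 = 96.0 g
peanut butter: 4 tbsp × 4/5 = 3.2 tbsp
plain yogurt: 1.25 L × 4/5 = 1.0 L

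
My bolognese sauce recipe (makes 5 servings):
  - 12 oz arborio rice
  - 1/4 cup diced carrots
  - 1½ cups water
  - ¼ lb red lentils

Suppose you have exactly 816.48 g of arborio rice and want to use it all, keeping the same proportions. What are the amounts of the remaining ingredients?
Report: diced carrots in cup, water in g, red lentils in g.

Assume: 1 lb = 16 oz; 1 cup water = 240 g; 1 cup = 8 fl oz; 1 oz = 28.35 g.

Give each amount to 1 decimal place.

diced carrots: 0.6 cup; water: 864.0 g; red lentils: 272.2 g

The original recipe has 340.2 g of arborio rice, so the scaling factor is 816.48 ÷ 340.2 = 12/5 = 2.4.
diced carrots: 0.25 cup × 12/5 = 0.6 cup
water: 1.5 cup × 12/5 × 240 g/cup = 864.0 g
red lentils: 0.25 lb × 12/5 × 16 oz/lb × 28.35 g/oz ≈ 272.2 g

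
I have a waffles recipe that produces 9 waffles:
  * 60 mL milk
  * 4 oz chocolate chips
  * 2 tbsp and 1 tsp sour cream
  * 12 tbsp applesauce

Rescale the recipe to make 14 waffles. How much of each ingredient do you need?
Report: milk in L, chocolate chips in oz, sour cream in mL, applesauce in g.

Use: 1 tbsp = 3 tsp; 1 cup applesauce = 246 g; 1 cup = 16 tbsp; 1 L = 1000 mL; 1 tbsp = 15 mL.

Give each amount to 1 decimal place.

milk: 0.1 L; chocolate chips: 6.2 oz; sour cream: 54.4 mL; applesauce: 287.0 g

Scaling factor: 14/9.
milk: 60 mL × 14/9 ÷ 1000 mL/L ≈ 0.1 L
chocolate chips: 4 oz × 14/9 ≈ 6.2 oz
sour cream: (2 tbsp + 1 tsp = 7/3 tbsp) × 14/9 × 15 mL/tbsp ≈ 54.4 mL
applesauce: 12 tbsp × 14/9 ÷ 16 tbsp/cup × 246 g/cup = 287.0 g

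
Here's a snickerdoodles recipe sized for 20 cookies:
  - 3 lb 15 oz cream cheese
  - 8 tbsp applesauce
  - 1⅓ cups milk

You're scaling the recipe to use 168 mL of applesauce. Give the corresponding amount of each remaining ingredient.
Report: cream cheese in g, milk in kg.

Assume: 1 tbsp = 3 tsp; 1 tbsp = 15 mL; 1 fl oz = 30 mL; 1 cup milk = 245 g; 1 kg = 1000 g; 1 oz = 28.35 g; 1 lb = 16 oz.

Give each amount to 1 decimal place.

The original recipe has 120 mL of applesauce, so the scaling factor is 168 ÷ 120 = 7/5 = 1.4.
cream cheese: (3 lb + 15 oz = 3.9375 lb) × 7/5 × 16 oz/lb × 28.35 g/oz ≈ 2500.5 g
milk: 4/3 cup × 7/5 × 245 g/cup ÷ 1000 g/kg ≈ 0.5 kg

cream cheese: 2500.5 g; milk: 0.5 kg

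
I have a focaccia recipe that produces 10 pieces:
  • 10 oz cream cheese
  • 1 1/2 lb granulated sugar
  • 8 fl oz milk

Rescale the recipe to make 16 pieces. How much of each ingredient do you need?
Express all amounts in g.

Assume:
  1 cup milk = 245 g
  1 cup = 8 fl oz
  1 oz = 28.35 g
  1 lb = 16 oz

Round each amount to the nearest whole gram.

Scaling factor: 16/10 = 8/5 = 1.6.
cream cheese: 10 oz × 8/5 × 28.35 g/oz ≈ 454 g
granulated sugar: 1.5 lb × 8/5 × 16 oz/lb × 28.35 g/oz ≈ 1089 g
milk: 8 fl oz × 8/5 ÷ 8 fl oz/cup × 245 g/cup = 392 g

cream cheese: 454 g; granulated sugar: 1089 g; milk: 392 g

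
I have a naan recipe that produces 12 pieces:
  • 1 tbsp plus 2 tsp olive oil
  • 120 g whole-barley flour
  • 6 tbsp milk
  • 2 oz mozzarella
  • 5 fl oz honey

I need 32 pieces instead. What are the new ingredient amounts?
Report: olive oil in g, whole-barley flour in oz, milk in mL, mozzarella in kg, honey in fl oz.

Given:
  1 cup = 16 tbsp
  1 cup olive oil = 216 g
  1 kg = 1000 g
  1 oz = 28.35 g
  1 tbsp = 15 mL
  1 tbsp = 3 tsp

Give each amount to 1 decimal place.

olive oil: 60.0 g; whole-barley flour: 11.3 oz; milk: 240.0 mL; mozzarella: 0.2 kg; honey: 13.3 fl oz

Scaling factor: 32/12 = 8/3.
olive oil: (1 tbsp + 2 tsp = 5/3 tbsp) × 8/3 ÷ 16 tbsp/cup × 216 g/cup = 60.0 g
whole-barley flour: 120 g × 8/3 ÷ 28.35 g/oz ≈ 11.3 oz
milk: 6 tbsp × 8/3 × 15 mL/tbsp = 240.0 mL
mozzarella: 2 oz × 8/3 × 28.35 g/oz ÷ 1000 g/kg ≈ 0.2 kg
honey: 5 fl oz × 8/3 ≈ 13.3 fl oz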